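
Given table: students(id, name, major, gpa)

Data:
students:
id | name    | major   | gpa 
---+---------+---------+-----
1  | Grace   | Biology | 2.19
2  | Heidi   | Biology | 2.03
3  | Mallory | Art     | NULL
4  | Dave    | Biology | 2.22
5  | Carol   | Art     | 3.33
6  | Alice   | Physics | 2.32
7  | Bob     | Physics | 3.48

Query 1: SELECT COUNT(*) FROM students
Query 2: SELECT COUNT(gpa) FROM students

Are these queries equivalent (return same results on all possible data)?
No, not equivalent

Query 1 returns: [(7,)]
Query 2 returns: [(6,)]

Reason: COUNT(*) includes NULLs, COUNT(column) excludes them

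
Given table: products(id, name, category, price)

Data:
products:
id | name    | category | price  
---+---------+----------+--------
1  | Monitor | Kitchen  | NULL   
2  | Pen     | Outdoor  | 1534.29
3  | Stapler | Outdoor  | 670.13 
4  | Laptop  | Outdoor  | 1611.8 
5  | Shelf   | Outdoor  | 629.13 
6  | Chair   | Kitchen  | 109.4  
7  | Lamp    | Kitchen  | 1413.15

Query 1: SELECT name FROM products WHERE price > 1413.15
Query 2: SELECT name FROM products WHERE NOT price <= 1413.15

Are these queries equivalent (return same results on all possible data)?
Yes, equivalent

Both queries return: [('Laptop',), ('Pen',)]

Reason: Both filter price > 1413.15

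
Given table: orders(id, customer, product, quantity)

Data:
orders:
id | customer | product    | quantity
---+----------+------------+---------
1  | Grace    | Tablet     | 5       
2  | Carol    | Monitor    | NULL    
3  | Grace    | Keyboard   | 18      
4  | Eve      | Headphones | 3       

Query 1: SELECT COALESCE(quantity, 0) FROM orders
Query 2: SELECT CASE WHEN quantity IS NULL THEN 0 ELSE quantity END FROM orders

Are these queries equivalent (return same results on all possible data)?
Yes, equivalent

Both queries return: [(0,), (3,), (5,), (18,)]

Reason: COALESCE vs CASE for NULL handling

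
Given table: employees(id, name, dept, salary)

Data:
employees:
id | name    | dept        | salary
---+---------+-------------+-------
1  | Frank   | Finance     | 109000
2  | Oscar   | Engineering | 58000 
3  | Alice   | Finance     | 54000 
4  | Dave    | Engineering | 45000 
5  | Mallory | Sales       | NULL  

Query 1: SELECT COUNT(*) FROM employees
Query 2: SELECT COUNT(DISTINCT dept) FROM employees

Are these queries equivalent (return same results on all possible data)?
No, not equivalent

Query 1 returns: [(5,)]
Query 2 returns: [(3,)]

Reason: COUNT(*) counts rows, COUNT(DISTINCT dept) counts unique depts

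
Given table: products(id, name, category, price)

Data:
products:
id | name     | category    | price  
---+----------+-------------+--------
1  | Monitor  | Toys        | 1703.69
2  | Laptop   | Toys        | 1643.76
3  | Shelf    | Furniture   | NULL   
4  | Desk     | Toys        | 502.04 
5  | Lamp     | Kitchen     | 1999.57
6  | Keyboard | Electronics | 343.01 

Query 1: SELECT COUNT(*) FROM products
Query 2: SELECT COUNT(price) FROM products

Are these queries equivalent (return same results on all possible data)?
No, not equivalent

Query 1 returns: [(6,)]
Query 2 returns: [(5,)]

Reason: COUNT(*) includes NULLs, COUNT(column) excludes them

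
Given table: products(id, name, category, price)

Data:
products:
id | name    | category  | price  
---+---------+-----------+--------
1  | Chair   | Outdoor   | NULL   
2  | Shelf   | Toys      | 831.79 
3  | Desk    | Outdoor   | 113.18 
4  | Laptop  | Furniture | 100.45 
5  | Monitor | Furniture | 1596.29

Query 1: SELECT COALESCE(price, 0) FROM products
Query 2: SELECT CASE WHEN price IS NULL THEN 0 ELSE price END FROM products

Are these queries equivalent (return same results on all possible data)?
Yes, equivalent

Both queries return: [(0,), (100.45,), (113.18,), (831.79,), (1596.29,)]

Reason: COALESCE vs CASE for NULL handling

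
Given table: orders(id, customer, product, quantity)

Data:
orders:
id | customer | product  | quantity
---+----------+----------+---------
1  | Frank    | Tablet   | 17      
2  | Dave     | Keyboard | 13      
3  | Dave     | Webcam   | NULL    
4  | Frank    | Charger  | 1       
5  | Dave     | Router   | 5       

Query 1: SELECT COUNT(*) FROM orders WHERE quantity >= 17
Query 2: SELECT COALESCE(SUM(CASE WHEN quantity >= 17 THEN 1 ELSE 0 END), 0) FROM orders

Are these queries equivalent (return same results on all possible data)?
Yes, equivalent

Both queries return: [(1,)]

Reason: COUNT with WHERE vs conditional SUM (COALESCE handles empty-table NULL)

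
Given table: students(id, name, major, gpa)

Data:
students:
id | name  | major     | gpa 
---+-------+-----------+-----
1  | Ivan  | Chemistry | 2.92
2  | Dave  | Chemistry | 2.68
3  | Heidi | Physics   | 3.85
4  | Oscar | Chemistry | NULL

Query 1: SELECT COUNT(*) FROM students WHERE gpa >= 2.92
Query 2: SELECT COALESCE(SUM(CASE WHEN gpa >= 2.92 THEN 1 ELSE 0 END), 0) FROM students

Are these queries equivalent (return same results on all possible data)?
Yes, equivalent

Both queries return: [(2,)]

Reason: COUNT with WHERE vs conditional SUM (COALESCE handles empty-table NULL)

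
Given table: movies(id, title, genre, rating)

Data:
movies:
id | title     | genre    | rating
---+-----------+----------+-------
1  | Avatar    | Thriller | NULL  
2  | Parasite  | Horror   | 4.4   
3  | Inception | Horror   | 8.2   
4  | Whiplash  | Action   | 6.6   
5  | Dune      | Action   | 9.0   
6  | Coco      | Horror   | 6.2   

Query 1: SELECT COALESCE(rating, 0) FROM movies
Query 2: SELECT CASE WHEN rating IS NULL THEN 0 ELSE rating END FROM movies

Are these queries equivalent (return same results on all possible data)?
Yes, equivalent

Both queries return: [(0,), (4.4,), (6.2,), (6.6,), (8.2,), (9.0,)]

Reason: COALESCE vs CASE for NULL handling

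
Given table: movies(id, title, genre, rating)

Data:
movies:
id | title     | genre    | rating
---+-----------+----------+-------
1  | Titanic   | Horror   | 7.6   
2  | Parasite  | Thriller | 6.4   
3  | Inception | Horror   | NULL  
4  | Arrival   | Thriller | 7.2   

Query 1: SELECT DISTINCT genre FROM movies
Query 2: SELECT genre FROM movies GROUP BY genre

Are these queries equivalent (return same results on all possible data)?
Yes, equivalent

Both queries return: [('Horror',), ('Thriller',)]

Reason: Both get unique genres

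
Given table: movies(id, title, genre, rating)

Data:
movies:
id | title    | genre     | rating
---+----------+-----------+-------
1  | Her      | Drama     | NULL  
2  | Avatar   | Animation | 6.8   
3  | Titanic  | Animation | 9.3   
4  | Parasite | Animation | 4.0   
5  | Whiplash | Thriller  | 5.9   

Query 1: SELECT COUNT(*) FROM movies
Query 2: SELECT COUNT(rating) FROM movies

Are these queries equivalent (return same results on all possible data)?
No, not equivalent

Query 1 returns: [(5,)]
Query 2 returns: [(4,)]

Reason: COUNT(*) includes NULLs, COUNT(column) excludes them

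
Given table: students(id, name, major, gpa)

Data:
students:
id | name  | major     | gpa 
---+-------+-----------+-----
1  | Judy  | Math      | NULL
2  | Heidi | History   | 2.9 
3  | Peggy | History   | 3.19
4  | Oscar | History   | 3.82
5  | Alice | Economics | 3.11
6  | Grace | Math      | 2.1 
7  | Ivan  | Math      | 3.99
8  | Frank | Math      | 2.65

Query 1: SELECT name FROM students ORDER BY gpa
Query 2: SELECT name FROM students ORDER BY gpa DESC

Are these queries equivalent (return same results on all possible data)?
No, not equivalent

Query 1 returns: [('Judy',), ('Grace',), ('Frank',), ('Heidi',), ('Alice',), ('Peggy',), ('Oscar',), ('Ivan',)]
Query 2 returns: [('Ivan',), ('Oscar',), ('Peggy',), ('Alice',), ('Heidi',), ('Frank',), ('Grace',), ('Judy',)]

Reason: ASC vs DESC gives opposite ordering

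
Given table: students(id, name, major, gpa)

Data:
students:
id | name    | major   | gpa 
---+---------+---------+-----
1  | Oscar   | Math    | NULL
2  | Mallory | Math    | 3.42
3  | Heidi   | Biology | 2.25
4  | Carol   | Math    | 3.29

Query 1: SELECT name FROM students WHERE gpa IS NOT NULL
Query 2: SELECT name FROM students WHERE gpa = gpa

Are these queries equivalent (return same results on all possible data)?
Yes, equivalent

Both queries return: [('Carol',), ('Heidi',), ('Mallory',)]

Reason: IS NOT NULL vs self-equality (both exclude NULLs)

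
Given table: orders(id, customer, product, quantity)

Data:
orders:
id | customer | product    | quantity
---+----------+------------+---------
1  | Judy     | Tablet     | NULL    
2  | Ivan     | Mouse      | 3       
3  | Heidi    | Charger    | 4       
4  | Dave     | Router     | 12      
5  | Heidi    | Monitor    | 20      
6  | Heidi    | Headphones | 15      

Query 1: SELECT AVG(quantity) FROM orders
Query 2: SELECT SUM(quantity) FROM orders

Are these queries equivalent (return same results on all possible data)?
No, not equivalent

Query 1 returns: [(10.8,)]
Query 2 returns: [(54,)]

Reason: AVG vs SUM give different aggregate values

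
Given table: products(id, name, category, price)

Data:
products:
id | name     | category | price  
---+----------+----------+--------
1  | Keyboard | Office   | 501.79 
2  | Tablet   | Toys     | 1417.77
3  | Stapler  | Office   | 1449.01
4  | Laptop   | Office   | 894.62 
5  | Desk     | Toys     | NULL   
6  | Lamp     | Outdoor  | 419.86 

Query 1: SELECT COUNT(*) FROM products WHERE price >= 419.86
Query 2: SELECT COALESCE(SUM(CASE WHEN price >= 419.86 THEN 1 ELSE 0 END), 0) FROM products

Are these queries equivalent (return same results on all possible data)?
Yes, equivalent

Both queries return: [(5,)]

Reason: COUNT with WHERE vs conditional SUM (COALESCE handles empty-table NULL)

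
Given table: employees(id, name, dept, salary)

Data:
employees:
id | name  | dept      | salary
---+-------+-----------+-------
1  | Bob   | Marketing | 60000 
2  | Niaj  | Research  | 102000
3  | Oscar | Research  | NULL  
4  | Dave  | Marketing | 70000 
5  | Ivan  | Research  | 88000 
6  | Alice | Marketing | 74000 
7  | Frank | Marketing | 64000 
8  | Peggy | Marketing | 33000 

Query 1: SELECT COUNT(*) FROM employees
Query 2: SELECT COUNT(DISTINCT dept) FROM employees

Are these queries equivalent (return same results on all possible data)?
No, not equivalent

Query 1 returns: [(8,)]
Query 2 returns: [(2,)]

Reason: COUNT(*) counts rows, COUNT(DISTINCT dept) counts unique depts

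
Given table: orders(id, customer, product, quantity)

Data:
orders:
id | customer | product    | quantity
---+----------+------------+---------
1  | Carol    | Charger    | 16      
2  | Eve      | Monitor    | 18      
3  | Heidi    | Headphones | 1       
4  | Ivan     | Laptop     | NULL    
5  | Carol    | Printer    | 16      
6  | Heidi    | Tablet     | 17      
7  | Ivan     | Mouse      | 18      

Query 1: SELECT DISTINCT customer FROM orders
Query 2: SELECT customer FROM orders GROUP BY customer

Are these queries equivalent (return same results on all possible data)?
Yes, equivalent

Both queries return: [('Carol',), ('Eve',), ('Heidi',), ('Ivan',)]

Reason: Both get unique customers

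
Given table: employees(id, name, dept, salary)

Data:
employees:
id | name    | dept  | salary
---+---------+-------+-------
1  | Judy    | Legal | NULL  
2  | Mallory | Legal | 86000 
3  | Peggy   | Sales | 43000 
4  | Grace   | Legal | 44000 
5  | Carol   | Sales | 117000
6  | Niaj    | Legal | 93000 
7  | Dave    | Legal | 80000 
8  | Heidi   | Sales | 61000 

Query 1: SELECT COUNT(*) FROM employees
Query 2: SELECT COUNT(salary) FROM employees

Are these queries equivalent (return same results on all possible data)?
No, not equivalent

Query 1 returns: [(8,)]
Query 2 returns: [(7,)]

Reason: COUNT(*) includes NULLs, COUNT(column) excludes them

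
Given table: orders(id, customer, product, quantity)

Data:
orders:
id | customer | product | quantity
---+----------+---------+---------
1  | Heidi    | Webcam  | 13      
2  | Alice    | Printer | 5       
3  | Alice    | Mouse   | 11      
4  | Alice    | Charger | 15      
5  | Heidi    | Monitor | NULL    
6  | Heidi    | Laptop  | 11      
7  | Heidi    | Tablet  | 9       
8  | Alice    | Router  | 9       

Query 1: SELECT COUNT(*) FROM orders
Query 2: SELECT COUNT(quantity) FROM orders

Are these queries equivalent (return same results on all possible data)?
No, not equivalent

Query 1 returns: [(8,)]
Query 2 returns: [(7,)]

Reason: COUNT(*) includes NULLs, COUNT(column) excludes them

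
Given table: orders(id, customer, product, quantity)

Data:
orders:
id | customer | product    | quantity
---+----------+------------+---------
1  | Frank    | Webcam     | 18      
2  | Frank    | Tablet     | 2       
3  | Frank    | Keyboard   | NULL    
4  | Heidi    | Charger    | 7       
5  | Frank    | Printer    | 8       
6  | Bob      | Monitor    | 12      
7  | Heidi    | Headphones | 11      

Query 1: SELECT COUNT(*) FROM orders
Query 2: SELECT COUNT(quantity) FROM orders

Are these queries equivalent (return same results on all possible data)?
No, not equivalent

Query 1 returns: [(7,)]
Query 2 returns: [(6,)]

Reason: COUNT(*) includes NULLs, COUNT(column) excludes them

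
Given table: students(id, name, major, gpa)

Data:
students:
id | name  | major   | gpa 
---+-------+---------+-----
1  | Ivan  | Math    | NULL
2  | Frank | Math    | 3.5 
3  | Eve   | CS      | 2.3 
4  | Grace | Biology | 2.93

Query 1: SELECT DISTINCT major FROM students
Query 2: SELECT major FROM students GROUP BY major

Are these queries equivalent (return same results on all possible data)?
Yes, equivalent

Both queries return: [('Biology',), ('CS',), ('Math',)]

Reason: Both get unique majors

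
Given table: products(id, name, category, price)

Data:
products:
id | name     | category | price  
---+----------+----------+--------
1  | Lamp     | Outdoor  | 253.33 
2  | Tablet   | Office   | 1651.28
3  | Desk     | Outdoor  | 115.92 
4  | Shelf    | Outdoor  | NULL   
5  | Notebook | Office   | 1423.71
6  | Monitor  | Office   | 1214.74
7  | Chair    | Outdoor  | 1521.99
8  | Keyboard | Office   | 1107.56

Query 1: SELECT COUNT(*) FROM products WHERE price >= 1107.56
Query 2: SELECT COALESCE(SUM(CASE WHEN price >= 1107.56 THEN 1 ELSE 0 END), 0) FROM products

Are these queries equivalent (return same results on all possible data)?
Yes, equivalent

Both queries return: [(5,)]

Reason: COUNT with WHERE vs conditional SUM (COALESCE handles empty-table NULL)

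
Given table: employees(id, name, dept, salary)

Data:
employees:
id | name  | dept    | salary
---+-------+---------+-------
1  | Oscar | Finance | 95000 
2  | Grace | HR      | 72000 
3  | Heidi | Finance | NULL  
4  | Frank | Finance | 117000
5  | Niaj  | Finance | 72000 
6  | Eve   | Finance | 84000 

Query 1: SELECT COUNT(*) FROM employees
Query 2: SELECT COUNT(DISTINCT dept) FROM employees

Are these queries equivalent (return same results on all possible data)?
No, not equivalent

Query 1 returns: [(6,)]
Query 2 returns: [(2,)]

Reason: COUNT(*) counts rows, COUNT(DISTINCT dept) counts unique depts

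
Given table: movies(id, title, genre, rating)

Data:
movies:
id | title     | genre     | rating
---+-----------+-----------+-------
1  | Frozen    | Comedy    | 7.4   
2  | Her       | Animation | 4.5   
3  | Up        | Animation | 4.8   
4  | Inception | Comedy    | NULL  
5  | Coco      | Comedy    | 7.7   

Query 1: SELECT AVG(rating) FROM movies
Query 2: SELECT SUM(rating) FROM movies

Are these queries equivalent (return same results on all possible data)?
No, not equivalent

Query 1 returns: [(6.1,)]
Query 2 returns: [(24.4,)]

Reason: AVG vs SUM give different aggregate values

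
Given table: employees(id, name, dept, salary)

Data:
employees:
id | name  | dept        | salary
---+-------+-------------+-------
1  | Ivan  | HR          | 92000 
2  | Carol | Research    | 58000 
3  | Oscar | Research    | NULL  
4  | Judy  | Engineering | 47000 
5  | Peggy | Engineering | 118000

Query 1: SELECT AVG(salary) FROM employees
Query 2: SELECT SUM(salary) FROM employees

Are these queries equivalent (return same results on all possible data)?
No, not equivalent

Query 1 returns: [(78750.0,)]
Query 2 returns: [(315000,)]

Reason: AVG vs SUM give different aggregate values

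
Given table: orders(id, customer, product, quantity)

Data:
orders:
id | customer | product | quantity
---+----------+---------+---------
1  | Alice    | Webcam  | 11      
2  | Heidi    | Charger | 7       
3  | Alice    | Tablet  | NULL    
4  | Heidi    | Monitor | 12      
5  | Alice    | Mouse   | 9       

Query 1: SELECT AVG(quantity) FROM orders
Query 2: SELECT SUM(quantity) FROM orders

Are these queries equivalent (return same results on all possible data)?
No, not equivalent

Query 1 returns: [(9.75,)]
Query 2 returns: [(39,)]

Reason: AVG vs SUM give different aggregate values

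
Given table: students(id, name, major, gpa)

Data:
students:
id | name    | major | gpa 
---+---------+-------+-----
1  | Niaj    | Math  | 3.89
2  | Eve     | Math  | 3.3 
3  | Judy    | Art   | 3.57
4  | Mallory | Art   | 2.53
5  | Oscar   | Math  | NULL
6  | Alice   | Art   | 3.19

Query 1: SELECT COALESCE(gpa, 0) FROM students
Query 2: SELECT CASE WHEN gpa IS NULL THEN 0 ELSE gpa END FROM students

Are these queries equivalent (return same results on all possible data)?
Yes, equivalent

Both queries return: [(0,), (2.53,), (3.19,), (3.3,), (3.57,), (3.89,)]

Reason: COALESCE vs CASE for NULL handling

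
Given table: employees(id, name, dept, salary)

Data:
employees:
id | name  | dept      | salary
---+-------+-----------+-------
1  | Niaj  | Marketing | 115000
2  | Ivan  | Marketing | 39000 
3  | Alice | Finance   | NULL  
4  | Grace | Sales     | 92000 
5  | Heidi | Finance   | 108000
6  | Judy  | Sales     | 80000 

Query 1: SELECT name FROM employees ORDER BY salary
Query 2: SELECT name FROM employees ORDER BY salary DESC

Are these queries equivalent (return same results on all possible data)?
No, not equivalent

Query 1 returns: [('Alice',), ('Ivan',), ('Judy',), ('Grace',), ('Heidi',), ('Niaj',)]
Query 2 returns: [('Niaj',), ('Heidi',), ('Grace',), ('Judy',), ('Ivan',), ('Alice',)]

Reason: ASC vs DESC gives opposite ordering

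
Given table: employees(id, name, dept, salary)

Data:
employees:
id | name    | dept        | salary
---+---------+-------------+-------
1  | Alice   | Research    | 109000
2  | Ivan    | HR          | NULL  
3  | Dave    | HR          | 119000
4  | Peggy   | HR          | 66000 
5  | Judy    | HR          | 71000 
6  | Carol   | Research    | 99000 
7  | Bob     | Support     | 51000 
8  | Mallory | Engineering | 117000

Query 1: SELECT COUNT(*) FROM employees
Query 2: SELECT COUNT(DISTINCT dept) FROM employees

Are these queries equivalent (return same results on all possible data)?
No, not equivalent

Query 1 returns: [(8,)]
Query 2 returns: [(4,)]

Reason: COUNT(*) counts rows, COUNT(DISTINCT dept) counts unique depts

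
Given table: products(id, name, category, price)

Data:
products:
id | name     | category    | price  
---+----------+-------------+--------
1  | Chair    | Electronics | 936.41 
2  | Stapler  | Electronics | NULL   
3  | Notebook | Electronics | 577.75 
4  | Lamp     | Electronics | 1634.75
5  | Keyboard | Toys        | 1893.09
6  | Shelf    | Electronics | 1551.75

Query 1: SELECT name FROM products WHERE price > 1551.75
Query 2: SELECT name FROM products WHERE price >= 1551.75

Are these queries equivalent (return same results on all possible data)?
No, not equivalent

Query 1 returns: [('Lamp',), ('Keyboard',)]
Query 2 returns: [('Lamp',), ('Keyboard',), ('Shelf',)]

Reason: > vs >= gives different results when price = 1551.75 exists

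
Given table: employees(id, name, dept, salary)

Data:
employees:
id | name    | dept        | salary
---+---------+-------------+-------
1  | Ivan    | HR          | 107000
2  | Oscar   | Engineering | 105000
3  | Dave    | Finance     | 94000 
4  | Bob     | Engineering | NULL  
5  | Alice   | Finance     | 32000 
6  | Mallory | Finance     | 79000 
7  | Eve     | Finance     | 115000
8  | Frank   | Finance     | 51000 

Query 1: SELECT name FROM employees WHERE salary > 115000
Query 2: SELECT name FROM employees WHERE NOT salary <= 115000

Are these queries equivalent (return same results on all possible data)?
Yes, equivalent

Both queries return: []

Reason: Both filter salary > 115000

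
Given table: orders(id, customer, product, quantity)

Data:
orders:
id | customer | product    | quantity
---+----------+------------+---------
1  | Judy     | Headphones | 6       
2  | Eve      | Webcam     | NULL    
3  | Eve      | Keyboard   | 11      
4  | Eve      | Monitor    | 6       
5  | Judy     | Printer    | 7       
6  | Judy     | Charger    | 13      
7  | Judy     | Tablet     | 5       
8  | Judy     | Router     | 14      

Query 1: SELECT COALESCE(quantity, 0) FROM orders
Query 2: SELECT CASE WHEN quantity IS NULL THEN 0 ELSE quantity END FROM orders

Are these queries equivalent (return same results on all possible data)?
Yes, equivalent

Both queries return: [(0,), (5,), (6,), (6,), (7,), (11,), (13,), (14,)]

Reason: COALESCE vs CASE for NULL handling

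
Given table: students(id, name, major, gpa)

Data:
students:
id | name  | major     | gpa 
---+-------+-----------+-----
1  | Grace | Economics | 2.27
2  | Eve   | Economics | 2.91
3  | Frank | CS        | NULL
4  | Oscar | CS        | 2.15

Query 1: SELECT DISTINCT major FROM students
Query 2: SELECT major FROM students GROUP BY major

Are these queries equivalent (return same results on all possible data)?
Yes, equivalent

Both queries return: [('CS',), ('Economics',)]

Reason: Both get unique majors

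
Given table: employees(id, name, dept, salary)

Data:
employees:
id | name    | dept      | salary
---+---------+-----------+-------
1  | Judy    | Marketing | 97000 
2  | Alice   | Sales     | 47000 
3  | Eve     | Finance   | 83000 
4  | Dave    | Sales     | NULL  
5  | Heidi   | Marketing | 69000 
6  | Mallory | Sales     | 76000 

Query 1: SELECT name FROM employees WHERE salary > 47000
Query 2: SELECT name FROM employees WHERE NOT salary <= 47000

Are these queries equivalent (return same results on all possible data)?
Yes, equivalent

Both queries return: [('Eve',), ('Heidi',), ('Judy',), ('Mallory',)]

Reason: Both filter salary > 47000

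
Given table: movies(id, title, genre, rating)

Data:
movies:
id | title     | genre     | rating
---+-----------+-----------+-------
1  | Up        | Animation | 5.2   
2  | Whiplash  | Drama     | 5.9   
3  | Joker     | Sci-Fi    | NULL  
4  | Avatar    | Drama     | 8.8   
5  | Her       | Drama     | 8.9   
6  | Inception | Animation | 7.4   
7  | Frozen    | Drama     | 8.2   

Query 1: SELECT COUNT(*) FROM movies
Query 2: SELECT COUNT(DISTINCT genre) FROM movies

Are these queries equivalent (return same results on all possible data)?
No, not equivalent

Query 1 returns: [(7,)]
Query 2 returns: [(3,)]

Reason: COUNT(*) counts rows, COUNT(DISTINCT genre) counts unique genres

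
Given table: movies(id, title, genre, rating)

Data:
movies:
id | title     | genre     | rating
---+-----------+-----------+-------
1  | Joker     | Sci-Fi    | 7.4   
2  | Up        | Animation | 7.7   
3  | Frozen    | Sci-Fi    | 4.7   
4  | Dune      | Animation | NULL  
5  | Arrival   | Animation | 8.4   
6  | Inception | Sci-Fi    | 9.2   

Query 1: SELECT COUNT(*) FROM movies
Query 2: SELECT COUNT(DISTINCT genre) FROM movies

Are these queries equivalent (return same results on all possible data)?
No, not equivalent

Query 1 returns: [(6,)]
Query 2 returns: [(2,)]

Reason: COUNT(*) counts rows, COUNT(DISTINCT genre) counts unique genres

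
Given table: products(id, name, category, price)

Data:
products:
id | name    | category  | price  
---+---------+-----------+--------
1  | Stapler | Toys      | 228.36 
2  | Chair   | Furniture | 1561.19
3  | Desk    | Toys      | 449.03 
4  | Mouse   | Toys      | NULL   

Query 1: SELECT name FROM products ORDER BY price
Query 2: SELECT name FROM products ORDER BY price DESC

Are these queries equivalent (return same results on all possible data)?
No, not equivalent

Query 1 returns: [('Mouse',), ('Stapler',), ('Desk',), ('Chair',)]
Query 2 returns: [('Chair',), ('Desk',), ('Stapler',), ('Mouse',)]

Reason: ASC vs DESC gives opposite ordering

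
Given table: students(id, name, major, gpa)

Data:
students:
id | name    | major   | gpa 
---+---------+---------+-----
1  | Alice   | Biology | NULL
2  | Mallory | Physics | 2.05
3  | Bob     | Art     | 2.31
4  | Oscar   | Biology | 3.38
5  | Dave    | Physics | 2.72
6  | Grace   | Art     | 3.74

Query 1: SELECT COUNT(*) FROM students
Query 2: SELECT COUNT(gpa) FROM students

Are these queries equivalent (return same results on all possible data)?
No, not equivalent

Query 1 returns: [(6,)]
Query 2 returns: [(5,)]

Reason: COUNT(*) includes NULLs, COUNT(column) excludes them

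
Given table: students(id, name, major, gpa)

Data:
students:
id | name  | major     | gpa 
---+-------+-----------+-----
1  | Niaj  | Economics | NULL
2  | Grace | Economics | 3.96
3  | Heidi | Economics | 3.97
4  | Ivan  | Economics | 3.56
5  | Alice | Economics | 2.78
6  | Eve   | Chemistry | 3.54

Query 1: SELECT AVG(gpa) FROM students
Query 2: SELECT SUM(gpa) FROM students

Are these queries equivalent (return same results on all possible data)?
No, not equivalent

Query 1 returns: [(3.562,)]
Query 2 returns: [(17.81,)]

Reason: AVG vs SUM give different aggregate values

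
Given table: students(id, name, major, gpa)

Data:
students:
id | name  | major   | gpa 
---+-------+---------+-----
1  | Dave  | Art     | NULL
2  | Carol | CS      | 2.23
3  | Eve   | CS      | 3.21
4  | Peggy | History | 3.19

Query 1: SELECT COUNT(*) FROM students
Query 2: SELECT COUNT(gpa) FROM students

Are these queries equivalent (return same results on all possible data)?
No, not equivalent

Query 1 returns: [(4,)]
Query 2 returns: [(3,)]

Reason: COUNT(*) includes NULLs, COUNT(column) excludes them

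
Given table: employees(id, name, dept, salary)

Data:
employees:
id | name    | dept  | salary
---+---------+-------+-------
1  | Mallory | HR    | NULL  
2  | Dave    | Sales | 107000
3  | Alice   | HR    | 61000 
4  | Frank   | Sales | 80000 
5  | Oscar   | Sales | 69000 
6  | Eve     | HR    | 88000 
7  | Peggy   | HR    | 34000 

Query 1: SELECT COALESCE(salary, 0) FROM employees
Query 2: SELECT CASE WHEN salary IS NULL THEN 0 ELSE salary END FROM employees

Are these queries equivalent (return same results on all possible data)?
Yes, equivalent

Both queries return: [(0,), (34000,), (61000,), (69000,), (80000,), (88000,), (107000,)]

Reason: COALESCE vs CASE for NULL handling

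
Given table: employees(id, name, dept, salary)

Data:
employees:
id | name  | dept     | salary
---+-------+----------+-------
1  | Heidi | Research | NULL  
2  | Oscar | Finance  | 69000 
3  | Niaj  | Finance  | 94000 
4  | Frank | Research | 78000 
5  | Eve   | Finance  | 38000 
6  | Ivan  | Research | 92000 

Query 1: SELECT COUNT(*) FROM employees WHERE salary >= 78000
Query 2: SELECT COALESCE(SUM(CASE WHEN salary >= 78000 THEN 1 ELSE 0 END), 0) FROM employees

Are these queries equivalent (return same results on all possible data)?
Yes, equivalent

Both queries return: [(3,)]

Reason: COUNT with WHERE vs conditional SUM (COALESCE handles empty-table NULL)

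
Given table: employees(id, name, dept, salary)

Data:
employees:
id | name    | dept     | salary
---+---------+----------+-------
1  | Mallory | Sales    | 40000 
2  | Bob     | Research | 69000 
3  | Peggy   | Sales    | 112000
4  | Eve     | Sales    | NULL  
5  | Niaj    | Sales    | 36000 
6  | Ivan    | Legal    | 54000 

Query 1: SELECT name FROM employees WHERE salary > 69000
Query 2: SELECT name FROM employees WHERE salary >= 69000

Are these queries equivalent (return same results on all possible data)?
No, not equivalent

Query 1 returns: [('Peggy',)]
Query 2 returns: [('Bob',), ('Peggy',)]

Reason: > vs >= gives different results when salary = 69000 exists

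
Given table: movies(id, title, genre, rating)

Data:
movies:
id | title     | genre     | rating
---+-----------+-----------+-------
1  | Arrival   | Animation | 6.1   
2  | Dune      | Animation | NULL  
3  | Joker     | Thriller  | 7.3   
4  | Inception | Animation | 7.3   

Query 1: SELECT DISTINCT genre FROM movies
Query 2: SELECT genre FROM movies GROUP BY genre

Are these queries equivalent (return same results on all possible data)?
Yes, equivalent

Both queries return: [('Animation',), ('Thriller',)]

Reason: Both get unique genres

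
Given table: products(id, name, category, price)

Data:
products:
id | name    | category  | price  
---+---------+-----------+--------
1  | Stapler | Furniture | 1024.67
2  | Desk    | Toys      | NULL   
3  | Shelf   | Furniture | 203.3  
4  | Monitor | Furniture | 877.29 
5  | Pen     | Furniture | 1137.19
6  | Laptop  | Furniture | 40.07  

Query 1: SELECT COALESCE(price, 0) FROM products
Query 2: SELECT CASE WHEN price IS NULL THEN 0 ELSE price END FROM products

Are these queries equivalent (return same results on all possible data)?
Yes, equivalent

Both queries return: [(0,), (40.07,), (203.3,), (877.29,), (1024.67,), (1137.19,)]

Reason: COALESCE vs CASE for NULL handling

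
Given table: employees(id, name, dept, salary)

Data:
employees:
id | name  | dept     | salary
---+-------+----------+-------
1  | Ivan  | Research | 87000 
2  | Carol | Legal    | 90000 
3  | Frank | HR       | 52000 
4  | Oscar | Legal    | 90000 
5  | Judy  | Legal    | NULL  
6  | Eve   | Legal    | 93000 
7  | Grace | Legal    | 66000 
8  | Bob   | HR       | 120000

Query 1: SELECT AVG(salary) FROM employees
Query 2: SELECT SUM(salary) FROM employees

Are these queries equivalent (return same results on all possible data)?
No, not equivalent

Query 1 returns: [(85428.57142857143,)]
Query 2 returns: [(598000,)]

Reason: AVG vs SUM give different aggregate values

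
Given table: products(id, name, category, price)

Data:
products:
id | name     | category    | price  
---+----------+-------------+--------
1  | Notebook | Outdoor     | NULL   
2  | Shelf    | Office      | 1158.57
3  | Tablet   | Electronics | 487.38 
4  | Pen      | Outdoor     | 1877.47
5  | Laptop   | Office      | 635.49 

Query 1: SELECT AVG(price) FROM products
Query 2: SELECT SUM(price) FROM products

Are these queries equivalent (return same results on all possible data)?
No, not equivalent

Query 1 returns: [(1039.7275,)]
Query 2 returns: [(4158.91,)]

Reason: AVG vs SUM give different aggregate values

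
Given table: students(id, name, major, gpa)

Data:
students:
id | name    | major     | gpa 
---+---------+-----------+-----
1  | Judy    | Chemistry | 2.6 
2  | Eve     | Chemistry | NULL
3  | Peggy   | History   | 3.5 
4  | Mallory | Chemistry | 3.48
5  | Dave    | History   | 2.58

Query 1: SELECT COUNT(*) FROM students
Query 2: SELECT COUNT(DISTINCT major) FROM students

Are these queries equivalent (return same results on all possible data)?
No, not equivalent

Query 1 returns: [(5,)]
Query 2 returns: [(2,)]

Reason: COUNT(*) counts rows, COUNT(DISTINCT major) counts unique majors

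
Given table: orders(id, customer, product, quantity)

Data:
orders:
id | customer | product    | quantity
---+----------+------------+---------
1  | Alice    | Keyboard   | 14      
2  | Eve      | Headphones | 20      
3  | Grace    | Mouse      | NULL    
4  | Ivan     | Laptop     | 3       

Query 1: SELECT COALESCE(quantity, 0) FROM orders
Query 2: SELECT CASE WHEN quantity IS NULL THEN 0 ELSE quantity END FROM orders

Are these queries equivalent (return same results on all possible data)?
Yes, equivalent

Both queries return: [(0,), (3,), (14,), (20,)]

Reason: COALESCE vs CASE for NULL handling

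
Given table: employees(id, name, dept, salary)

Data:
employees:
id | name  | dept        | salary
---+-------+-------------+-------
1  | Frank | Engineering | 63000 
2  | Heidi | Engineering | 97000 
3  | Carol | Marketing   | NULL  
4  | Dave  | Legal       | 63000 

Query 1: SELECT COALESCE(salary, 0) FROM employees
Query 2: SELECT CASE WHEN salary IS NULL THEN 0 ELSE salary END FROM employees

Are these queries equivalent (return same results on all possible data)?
Yes, equivalent

Both queries return: [(0,), (63000,), (63000,), (97000,)]

Reason: COALESCE vs CASE for NULL handling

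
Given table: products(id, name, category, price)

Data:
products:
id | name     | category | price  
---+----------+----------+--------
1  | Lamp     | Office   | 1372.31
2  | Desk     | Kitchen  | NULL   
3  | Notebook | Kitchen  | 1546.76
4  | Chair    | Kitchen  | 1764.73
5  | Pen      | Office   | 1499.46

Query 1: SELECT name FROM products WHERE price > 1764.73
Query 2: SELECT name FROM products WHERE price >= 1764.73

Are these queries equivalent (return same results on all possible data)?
No, not equivalent

Query 1 returns: []
Query 2 returns: [('Chair',)]

Reason: > vs >= gives different results when price = 1764.73 exists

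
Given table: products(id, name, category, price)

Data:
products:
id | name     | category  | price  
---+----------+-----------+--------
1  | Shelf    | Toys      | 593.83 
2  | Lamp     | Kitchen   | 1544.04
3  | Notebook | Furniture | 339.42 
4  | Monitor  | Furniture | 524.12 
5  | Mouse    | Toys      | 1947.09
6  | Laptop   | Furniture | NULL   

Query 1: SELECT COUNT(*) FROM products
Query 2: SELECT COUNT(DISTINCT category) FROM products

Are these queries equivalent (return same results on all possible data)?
No, not equivalent

Query 1 returns: [(6,)]
Query 2 returns: [(3,)]

Reason: COUNT(*) counts rows, COUNT(DISTINCT category) counts unique categorys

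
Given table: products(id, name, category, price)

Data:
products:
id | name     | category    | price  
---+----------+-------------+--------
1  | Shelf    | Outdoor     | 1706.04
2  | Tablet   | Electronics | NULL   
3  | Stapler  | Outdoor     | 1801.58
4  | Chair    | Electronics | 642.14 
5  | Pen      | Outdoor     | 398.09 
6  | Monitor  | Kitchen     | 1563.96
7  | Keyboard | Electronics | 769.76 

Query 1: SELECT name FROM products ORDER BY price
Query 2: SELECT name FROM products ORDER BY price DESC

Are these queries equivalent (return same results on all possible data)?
No, not equivalent

Query 1 returns: [('Tablet',), ('Pen',), ('Chair',), ('Keyboard',), ('Monitor',), ('Shelf',), ('Stapler',)]
Query 2 returns: [('Stapler',), ('Shelf',), ('Monitor',), ('Keyboard',), ('Chair',), ('Pen',), ('Tablet',)]

Reason: ASC vs DESC gives opposite ordering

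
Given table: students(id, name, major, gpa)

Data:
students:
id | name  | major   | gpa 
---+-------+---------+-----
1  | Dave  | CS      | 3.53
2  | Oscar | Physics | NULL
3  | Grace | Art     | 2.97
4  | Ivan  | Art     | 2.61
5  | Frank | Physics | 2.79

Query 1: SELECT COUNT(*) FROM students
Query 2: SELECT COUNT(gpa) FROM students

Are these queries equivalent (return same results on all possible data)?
No, not equivalent

Query 1 returns: [(5,)]
Query 2 returns: [(4,)]

Reason: COUNT(*) includes NULLs, COUNT(column) excludes them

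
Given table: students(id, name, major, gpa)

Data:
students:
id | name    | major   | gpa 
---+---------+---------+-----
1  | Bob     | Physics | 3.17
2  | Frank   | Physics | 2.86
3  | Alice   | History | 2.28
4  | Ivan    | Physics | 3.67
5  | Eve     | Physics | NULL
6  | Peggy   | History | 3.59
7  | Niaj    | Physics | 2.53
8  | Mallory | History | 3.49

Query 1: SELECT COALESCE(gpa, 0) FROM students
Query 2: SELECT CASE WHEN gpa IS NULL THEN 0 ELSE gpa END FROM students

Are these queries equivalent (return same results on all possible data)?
Yes, equivalent

Both queries return: [(0,), (2.28,), (2.53,), (2.86,), (3.17,), (3.49,), (3.59,), (3.67,)]

Reason: COALESCE vs CASE for NULL handling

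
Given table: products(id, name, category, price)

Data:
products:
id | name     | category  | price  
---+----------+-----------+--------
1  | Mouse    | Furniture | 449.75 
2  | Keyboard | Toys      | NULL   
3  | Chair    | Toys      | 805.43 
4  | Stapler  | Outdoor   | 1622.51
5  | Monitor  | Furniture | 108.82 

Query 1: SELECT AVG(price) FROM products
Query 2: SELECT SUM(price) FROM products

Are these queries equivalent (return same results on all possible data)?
No, not equivalent

Query 1 returns: [(746.6274999999999,)]
Query 2 returns: [(2986.5099999999998,)]

Reason: AVG vs SUM give different aggregate values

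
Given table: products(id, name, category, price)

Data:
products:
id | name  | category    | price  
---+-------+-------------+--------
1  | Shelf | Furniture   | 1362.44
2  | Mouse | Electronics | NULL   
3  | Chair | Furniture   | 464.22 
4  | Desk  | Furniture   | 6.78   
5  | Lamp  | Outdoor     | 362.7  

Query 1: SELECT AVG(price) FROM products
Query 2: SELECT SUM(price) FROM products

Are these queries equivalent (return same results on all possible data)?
No, not equivalent

Query 1 returns: [(549.035,)]
Query 2 returns: [(2196.14,)]

Reason: AVG vs SUM give different aggregate values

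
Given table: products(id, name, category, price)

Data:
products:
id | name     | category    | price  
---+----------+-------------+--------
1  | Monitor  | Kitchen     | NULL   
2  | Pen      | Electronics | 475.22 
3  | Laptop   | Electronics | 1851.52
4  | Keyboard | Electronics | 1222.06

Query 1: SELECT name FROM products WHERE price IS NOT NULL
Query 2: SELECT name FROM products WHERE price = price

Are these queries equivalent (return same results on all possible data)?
Yes, equivalent

Both queries return: [('Keyboard',), ('Laptop',), ('Pen',)]

Reason: IS NOT NULL vs self-equality (both exclude NULLs)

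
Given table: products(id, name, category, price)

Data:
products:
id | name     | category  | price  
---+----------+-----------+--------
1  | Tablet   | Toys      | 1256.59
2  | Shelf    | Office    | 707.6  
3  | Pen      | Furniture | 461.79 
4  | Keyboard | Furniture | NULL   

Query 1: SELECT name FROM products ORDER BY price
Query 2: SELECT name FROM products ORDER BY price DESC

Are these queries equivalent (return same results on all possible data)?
No, not equivalent

Query 1 returns: [('Keyboard',), ('Pen',), ('Shelf',), ('Tablet',)]
Query 2 returns: [('Tablet',), ('Shelf',), ('Pen',), ('Keyboard',)]

Reason: ASC vs DESC gives opposite ordering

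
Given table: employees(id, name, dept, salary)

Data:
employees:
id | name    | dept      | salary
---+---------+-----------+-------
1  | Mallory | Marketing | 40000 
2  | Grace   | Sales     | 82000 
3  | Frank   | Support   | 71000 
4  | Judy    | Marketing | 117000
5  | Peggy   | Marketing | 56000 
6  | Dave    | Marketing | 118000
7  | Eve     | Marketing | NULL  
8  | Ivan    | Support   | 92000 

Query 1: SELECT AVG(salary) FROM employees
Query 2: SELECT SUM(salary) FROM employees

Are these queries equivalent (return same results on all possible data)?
No, not equivalent

Query 1 returns: [(82285.71428571429,)]
Query 2 returns: [(576000,)]

Reason: AVG vs SUM give different aggregate values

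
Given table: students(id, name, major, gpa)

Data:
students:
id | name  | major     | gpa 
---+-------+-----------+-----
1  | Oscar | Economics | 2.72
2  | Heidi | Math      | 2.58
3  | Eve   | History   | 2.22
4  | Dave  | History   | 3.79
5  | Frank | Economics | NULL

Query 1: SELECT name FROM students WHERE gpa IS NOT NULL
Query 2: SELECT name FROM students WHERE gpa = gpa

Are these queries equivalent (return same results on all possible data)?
Yes, equivalent

Both queries return: [('Dave',), ('Eve',), ('Heidi',), ('Oscar',)]

Reason: IS NOT NULL vs self-equality (both exclude NULLs)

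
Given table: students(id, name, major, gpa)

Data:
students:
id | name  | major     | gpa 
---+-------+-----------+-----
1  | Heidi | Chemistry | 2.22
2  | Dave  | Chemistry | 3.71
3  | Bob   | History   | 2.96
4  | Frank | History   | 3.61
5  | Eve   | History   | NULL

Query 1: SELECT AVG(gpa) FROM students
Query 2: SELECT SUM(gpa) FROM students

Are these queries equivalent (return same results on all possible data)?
No, not equivalent

Query 1 returns: [(3.125,)]
Query 2 returns: [(12.5,)]

Reason: AVG vs SUM give different aggregate values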